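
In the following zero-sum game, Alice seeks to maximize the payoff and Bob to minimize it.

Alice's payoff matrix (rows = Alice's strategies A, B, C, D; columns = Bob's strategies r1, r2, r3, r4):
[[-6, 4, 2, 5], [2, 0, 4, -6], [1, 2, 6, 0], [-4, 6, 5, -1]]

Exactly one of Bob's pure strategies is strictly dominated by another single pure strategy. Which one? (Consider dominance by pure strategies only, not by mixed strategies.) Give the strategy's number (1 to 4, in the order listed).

Bob prefers columns that give Alice less. Compare r3 with r1: -6 < 2, 2 < 4, 1 < 6, -4 < 5.
So r1 strictly dominates r3 for Bob; r3 is strictly dominated.

3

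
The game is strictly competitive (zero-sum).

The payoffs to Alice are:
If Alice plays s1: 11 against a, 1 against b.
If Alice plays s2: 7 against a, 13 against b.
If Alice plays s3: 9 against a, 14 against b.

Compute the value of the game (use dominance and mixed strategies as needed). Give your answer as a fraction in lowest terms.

Row s2 is strictly dominated by row s3, so Alice never plays it.
The remaining 2×2 game on (s1, s3) × (a, b) has no saddle point. Let Alice play s1 with probability p; indifference gives 11p + 9(1−p) = p + 14(1−p), so p = 1/3.
Similarly Bob's optimal q on a is 13/15, and the value is 11·(13/15) + (1)·(2/15) = 29/3.

29/3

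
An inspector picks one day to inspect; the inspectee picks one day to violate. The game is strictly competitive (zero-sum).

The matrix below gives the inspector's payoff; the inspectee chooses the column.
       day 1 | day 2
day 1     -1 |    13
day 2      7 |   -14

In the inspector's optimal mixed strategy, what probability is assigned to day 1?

3/5

Row minima are -1 and -14, so the inspector's maximin is -1; column maxima are 7 and 13, so the inspectee's minimax is 7. These differ, so the equilibrium is in mixed strategies.
Let the inspector play day 1 with probability p. The inspectee is indifferent when −p + 7(1−p) = 13p − 14(1−p), giving p = 3/5.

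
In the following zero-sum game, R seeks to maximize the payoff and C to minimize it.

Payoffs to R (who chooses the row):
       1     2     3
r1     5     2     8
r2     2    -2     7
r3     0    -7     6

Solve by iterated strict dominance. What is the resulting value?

Column 3 is strictly dominated by 1 for C (5<8, 2<7, 0<6); eliminate 3.
Row r2 is strictly dominated by row r1 (5>2, 2>-2); eliminate r2.
Column 1 is strictly dominated by 2 for C (2<5, -7<0); eliminate 1.
Row r3 is strictly dominated by row r1 (2>-7); eliminate r3.
Only (r1, 2) remains, with payoff 2.

2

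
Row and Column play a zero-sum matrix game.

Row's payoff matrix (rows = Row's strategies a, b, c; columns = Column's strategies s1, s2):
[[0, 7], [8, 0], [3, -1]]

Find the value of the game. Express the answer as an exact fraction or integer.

Row c is strictly dominated by row b, so Row never plays it.
The remaining 2×2 game on (a, b) × (s1, s2) has no saddle point. Let Row play a with probability p; indifference gives 8(1−p) = 7p, so p = 8/15.
Similarly Column's optimal q on s1 is 7/15, and the value is 0·(7/15) + (7)·(8/15) = 56/15.

56/15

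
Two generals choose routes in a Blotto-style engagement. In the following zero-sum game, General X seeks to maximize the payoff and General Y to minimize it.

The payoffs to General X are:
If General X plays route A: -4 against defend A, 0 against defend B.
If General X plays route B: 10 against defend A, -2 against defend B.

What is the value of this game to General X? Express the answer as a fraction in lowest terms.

Row minima are -4 and -2, so General X's maximin is -2; column maxima are 10 and 0, so General Y's minimax is 0. These differ, so the equilibrium is in mixed strategies.
Let General X play route A with probability p. General Y is indifferent when −4p + 10(1−p) = −2(1−p), giving p = 3/4.
Let General Y play defend A with probability q. General X is indifferent when −4q = 10q − 2(1−q), giving q = 1/8.
The value is -4·(1/8) + (0)·(7/8) = -1/2.

-1/2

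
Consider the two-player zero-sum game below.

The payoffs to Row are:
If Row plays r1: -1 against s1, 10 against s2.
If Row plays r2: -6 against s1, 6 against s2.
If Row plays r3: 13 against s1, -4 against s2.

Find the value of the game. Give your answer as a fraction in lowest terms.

9/2

Row r2 is strictly dominated by row r1, so Row never plays it.
The remaining 2×2 game on (r1, r3) × (s1, s2) has no saddle point. Let Row play r1 with probability p; indifference gives −p + 13(1−p) = 10p − 4(1−p), so p = 17/28.
Similarly Column's optimal q on s1 is 1/2, and the value is -1·(1/2) + (10)·(1/2) = 9/2.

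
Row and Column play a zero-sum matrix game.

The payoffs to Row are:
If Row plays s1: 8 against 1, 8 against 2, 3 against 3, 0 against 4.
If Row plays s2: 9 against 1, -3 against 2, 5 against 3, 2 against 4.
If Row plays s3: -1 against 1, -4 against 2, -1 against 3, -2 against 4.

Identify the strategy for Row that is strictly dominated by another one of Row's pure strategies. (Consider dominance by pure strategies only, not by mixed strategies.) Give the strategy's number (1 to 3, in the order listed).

Compare s3 with s1: 8 > -1, 8 > -4, 3 > -1, 0 > -2.
So s1 strictly dominates s3 for Row; s3 is strictly dominated.

3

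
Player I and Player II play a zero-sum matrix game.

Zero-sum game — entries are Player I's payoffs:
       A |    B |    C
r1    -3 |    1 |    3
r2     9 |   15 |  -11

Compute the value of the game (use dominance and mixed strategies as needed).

Column B is strictly dominated by A for Player II (it gives Player I more in every row).
The remaining 2×2 game on (r1, r2) × (A, C) has no saddle point. Let Player I play r1 with probability p; indifference gives −3p + 9(1−p) = 3p − 11(1−p), so p = 10/13.
Similarly Player II's optimal q on A is 7/13, and the value is -3·(7/13) + (3)·(6/13) = -3/13.

-3/13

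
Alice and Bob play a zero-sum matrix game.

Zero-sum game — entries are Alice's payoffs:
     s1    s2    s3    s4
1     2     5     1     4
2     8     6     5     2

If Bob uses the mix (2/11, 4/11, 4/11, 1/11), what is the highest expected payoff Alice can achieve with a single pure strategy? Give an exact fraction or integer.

62/11

1: (2)·(2/11) + (5)·(4/11) + (1)·(4/11) + (4)·(1/11) = 32/11.
2: (8)·(2/11) + (6)·(4/11) + (5)·(4/11) + (2)·(1/11) = 62/11.
The best pure response is 2 with expected payoff 62/11.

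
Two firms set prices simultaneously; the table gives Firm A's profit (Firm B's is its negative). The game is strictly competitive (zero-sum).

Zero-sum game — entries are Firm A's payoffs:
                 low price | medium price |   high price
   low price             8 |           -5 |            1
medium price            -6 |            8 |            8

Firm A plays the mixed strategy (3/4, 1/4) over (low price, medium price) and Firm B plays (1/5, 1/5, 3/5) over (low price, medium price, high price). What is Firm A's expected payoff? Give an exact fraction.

Against (1/5, 1/5, 3/5), each row's expected payoff is low price: 6/5; medium price: 26/5.
Taking the (3/4, 1/4)-weighted average: (3/4)·(6/5) + (1/4)·(26/5) = 11/5.

11/5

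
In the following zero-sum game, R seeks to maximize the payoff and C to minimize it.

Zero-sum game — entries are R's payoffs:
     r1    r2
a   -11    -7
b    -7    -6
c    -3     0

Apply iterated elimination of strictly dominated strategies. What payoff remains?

-3

Column r2 is strictly dominated by r1 for C (-11<-7, -7<-6, -3<0); eliminate r2.
Row a is strictly dominated by row b (-7>-11); eliminate a.
Row b is strictly dominated by row c (-3>-7); eliminate b.
Only (c, r1) remains, with payoff -3.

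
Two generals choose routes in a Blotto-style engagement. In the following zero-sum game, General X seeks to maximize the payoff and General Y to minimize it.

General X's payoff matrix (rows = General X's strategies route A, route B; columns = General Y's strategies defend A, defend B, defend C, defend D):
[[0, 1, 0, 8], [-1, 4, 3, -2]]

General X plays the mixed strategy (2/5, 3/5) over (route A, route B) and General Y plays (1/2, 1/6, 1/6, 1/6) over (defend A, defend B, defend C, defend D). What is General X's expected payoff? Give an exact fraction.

4/5

Against (1/2, 1/6, 1/6, 1/6), each row's expected payoff is route A: 3/2; route B: 1/3.
Taking the (2/5, 3/5)-weighted average: (2/5)·(3/2) + (3/5)·(1/3) = 4/5.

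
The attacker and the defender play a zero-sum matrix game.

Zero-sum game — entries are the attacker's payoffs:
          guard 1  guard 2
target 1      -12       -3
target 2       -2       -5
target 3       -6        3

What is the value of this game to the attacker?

Row target 1 is strictly dominated by row target 3, so the attacker never plays it.
The remaining 2×2 game on (target 2, target 3) × (guard 1, guard 2) has no saddle point. Let the attacker play target 2 with probability p; indifference gives −2p − 6(1−p) = −5p + 3(1−p), so p = 3/4.
Similarly the defender's optimal q on guard 1 is 2/3, and the value is -2·(2/3) + (-5)·(1/3) = -3.

-3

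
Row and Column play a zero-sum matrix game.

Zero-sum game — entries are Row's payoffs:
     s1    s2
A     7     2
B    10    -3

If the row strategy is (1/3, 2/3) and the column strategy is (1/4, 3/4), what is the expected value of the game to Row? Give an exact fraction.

Against (1/4, 3/4), each row's expected payoff is A: 13/4; B: 1/4.
Taking the (1/3, 2/3)-weighted average: (1/3)·(13/4) + (2/3)·(1/4) = 5/4.

5/4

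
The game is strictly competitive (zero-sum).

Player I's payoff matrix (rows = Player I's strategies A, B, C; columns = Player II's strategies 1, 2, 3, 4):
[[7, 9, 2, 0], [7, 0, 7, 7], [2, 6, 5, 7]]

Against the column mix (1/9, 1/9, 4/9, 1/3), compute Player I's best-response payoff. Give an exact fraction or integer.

56/9

A: (7)·(1/9) + (9)·(1/9) + (2)·(4/9) + (0)·(1/3) = 8/3.
B: (7)·(1/9) + (0)·(1/9) + (7)·(4/9) + (7)·(1/3) = 56/9.
C: (2)·(1/9) + (6)·(1/9) + (5)·(4/9) + (7)·(1/3) = 49/9.
The best pure response is B with expected payoff 56/9.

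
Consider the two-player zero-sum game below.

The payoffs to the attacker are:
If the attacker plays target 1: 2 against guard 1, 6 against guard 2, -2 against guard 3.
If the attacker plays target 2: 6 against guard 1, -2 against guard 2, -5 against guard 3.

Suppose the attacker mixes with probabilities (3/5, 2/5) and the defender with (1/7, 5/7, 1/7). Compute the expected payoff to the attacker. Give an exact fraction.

Against (1/7, 5/7, 1/7), each row's expected payoff is target 1: 30/7; target 2: -9/7.
Taking the (3/5, 2/5)-weighted average: (3/5)·(30/7) + (2/5)·(-9/7) = 72/35.

72/35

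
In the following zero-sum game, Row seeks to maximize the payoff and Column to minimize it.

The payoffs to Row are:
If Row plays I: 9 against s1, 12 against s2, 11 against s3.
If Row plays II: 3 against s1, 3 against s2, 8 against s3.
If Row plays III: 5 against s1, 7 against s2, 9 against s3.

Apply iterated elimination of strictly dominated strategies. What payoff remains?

Column s3 is strictly dominated by s1 for Column (9<11, 3<8, 5<9); eliminate s3.
Row II is strictly dominated by row I (9>3, 12>3); eliminate II.
Column s2 is strictly dominated by s1 for Column (9<12, 5<7); eliminate s2.
Row III is strictly dominated by row I (9>5); eliminate III.
Only (I, s1) remains, with payoff 9.

9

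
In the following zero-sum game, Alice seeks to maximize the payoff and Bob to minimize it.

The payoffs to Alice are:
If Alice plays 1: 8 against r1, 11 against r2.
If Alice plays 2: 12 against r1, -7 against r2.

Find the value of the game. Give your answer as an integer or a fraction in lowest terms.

94/11

Row minima are 8 and -7, so Alice's maximin is 8; column maxima are 12 and 11, so Bob's minimax is 11. These differ, so the equilibrium is in mixed strategies.
Let Alice play 1 with probability p. Bob is indifferent when 8p + 12(1−p) = 11p − 7(1−p), giving p = 19/22.
Let Bob play r1 with probability q. Alice is indifferent when 8q + 11(1−q) = 12q − 7(1−q), giving q = 9/11.
The value is 8·(9/11) + (11)·(2/11) = 94/11.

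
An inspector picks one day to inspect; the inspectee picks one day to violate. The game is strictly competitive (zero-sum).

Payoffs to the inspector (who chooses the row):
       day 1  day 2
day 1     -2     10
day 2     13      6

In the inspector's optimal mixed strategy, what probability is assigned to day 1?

Row minima are -2 and 6, so the inspector's maximin is 6; column maxima are 13 and 10, so the inspectee's minimax is 10. These differ, so the equilibrium is in mixed strategies.
Let the inspector play day 1 with probability p. The inspectee is indifferent when −2p + 13(1−p) = 10p + 6(1−p), giving p = 7/19.

7/19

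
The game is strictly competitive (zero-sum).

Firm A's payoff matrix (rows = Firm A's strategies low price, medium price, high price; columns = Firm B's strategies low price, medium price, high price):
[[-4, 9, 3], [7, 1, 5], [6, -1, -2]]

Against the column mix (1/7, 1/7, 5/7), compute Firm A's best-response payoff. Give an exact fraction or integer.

33/7

low price: (-4)·(1/7) + (9)·(1/7) + (3)·(5/7) = 20/7.
medium price: (7)·(1/7) + (1)·(1/7) + (5)·(5/7) = 33/7.
high price: (6)·(1/7) + (-1)·(1/7) + (-2)·(5/7) = -5/7.
The best pure response is medium price with expected payoff 33/7.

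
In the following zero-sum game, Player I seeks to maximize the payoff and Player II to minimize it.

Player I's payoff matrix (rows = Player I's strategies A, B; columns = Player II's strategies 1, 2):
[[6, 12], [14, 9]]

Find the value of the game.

Row minima are 6 and 9, so Player I's maximin is 9; column maxima are 14 and 12, so Player II's minimax is 12. These differ, so the equilibrium is in mixed strategies.
Let Player I play A with probability p. Player II is indifferent when 6p + 14(1−p) = 12p + 9(1−p), giving p = 5/11.
Let Player II play 1 with probability q. Player I is indifferent when 6q + 12(1−q) = 14q + 9(1−q), giving q = 3/11.
The value is 6·(3/11) + (12)·(8/11) = 114/11.

114/11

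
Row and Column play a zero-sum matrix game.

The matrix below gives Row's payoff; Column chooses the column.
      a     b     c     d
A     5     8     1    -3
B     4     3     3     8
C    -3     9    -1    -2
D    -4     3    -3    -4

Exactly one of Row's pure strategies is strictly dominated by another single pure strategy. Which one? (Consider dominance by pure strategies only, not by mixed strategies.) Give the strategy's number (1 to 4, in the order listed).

Compare D with A: 5 > -4, 8 > 3, 1 > -3, -3 > -4.
So A strictly dominates D for Row; D is strictly dominated.

4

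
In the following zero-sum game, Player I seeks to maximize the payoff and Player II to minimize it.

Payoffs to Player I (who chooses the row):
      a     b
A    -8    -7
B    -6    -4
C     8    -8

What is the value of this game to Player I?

Row A is strictly dominated by row B, so Player I never plays it.
The remaining 2×2 game on (B, C) × (a, b) has no saddle point. Let Player I play B with probability p; indifference gives −6p + 8(1−p) = −4p − 8(1−p), so p = 8/9.
Similarly Player II's optimal q on a is 2/9, and the value is -6·(2/9) + (-4)·(7/9) = -40/9.

-40/9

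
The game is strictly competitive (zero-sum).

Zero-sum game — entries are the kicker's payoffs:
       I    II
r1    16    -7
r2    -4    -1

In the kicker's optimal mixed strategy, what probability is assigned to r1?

3/26

Row minima are -7 and -4, so the kicker's maximin is -4; column maxima are 16 and -1, so the goalkeeper's minimax is -1. These differ, so the equilibrium is in mixed strategies.
Let the kicker play r1 with probability p. The goalkeeper is indifferent when 16p − 4(1−p) = −7p − (1−p), giving p = 3/26.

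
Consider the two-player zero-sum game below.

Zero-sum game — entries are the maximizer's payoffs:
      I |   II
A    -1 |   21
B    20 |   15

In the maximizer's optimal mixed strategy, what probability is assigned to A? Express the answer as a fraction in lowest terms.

5/27

Row minima are -1 and 15, so the maximizer's maximin is 15; column maxima are 20 and 21, so the minimizer's minimax is 20. These differ, so the equilibrium is in mixed strategies.
Let the maximizer play A with probability p. The minimizer is indifferent when −p + 20(1−p) = 21p + 15(1−p), giving p = 5/27.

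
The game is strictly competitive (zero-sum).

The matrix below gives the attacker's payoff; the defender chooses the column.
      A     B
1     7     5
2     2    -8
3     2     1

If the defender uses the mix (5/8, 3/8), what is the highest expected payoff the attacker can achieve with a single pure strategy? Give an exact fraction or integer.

1: (7)·(5/8) + (5)·(3/8) = 25/4.
2: (2)·(5/8) + (-8)·(3/8) = -7/4.
3: (2)·(5/8) + (1)·(3/8) = 13/8.
The best pure response is 1 with expected payoff 25/4.

25/4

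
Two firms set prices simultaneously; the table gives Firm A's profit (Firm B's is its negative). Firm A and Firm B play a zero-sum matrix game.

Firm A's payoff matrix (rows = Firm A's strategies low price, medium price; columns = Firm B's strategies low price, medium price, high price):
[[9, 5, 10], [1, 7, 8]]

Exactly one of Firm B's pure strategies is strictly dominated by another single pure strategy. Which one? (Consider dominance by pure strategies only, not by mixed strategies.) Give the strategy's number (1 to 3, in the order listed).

Firm B prefers columns that give Firm A less. Compare high price with low price: 9 < 10, 1 < 8.
So low price strictly dominates high price for Firm B; high price is strictly dominated.

3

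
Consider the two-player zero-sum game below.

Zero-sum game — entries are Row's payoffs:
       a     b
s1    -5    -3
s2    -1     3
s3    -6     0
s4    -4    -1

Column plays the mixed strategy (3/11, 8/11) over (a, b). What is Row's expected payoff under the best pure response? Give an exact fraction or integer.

21/11

s1: (-5)·(3/11) + (-3)·(8/11) = -39/11.
s2: (-1)·(3/11) + (3)·(8/11) = 21/11.
s3: (-6)·(3/11) + (0)·(8/11) = -18/11.
s4: (-4)·(3/11) + (-1)·(8/11) = -20/11.
The best pure response is s2 with expected payoff 21/11.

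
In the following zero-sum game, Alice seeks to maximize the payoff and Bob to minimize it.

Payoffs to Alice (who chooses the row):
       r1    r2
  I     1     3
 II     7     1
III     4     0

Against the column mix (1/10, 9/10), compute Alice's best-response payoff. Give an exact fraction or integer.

I: (1)·(1/10) + (3)·(9/10) = 14/5.
II: (7)·(1/10) + (1)·(9/10) = 8/5.
III: (4)·(1/10) + (0)·(9/10) = 2/5.
The best pure response is I with expected payoff 14/5.

14/5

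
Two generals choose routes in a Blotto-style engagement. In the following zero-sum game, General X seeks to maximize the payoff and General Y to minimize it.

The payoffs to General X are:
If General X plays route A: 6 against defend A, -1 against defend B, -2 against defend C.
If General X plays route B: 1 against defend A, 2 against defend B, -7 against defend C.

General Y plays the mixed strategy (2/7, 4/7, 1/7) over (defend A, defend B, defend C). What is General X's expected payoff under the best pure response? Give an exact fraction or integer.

route A: (6)·(2/7) + (-1)·(4/7) + (-2)·(1/7) = 6/7.
route B: (1)·(2/7) + (2)·(4/7) + (-7)·(1/7) = 3/7.
The best pure response is route A with expected payoff 6/7.

6/7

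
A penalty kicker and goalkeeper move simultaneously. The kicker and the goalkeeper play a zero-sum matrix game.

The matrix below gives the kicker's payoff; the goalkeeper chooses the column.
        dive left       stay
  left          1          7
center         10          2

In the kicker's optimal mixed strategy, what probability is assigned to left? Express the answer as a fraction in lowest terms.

Row minima are 1 and 2, so the kicker's maximin is 2; column maxima are 10 and 7, so the goalkeeper's minimax is 7. These differ, so the equilibrium is in mixed strategies.
Let the kicker play left with probability p. The goalkeeper is indifferent when p + 10(1−p) = 7p + 2(1−p), giving p = 4/7.

4/7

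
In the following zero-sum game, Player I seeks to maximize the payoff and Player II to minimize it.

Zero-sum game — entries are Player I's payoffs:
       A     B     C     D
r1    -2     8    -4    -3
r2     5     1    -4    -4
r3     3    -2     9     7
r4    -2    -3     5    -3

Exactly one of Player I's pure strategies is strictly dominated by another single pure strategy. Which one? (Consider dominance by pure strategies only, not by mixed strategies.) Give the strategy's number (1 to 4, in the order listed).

4

Compare r4 with r3: 3 > -2, -2 > -3, 9 > 5, 7 > -3.
So r3 strictly dominates r4 for Player I; r4 is strictly dominated.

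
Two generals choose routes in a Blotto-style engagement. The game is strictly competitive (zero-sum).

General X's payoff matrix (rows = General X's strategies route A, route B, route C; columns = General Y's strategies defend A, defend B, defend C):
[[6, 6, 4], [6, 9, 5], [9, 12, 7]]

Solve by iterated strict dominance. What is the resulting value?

7

Column defend B is strictly dominated by defend C for General Y (4<6, 5<9, 7<12); eliminate defend B.
Column defend A is strictly dominated by defend C for General Y (4<6, 5<6, 7<9); eliminate defend A.
Row route B is strictly dominated by row route C (7>5); eliminate route B.
Row route A is strictly dominated by row route C (7>4); eliminate route A.
Only (route C, defend C) remains, with payoff 7.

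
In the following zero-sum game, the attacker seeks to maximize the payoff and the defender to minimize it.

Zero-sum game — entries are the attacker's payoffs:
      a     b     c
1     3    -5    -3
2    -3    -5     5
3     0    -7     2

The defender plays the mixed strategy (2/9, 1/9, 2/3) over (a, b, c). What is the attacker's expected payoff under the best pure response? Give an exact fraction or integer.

19/9

1: (3)·(2/9) + (-5)·(1/9) + (-3)·(2/3) = -17/9.
2: (-3)·(2/9) + (-5)·(1/9) + (5)·(2/3) = 19/9.
3: (0)·(2/9) + (-7)·(1/9) + (2)·(2/3) = 5/9.
The best pure response is 2 with expected payoff 19/9.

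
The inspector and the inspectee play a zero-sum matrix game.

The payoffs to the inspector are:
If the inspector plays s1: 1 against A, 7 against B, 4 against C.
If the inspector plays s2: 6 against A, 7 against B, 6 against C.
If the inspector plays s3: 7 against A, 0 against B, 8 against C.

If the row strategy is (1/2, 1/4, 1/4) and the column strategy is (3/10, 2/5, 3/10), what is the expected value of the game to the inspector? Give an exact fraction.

Against (3/10, 2/5, 3/10), each row's expected payoff is s1: 43/10; s2: 32/5; s3: 9/2.
Taking the (1/2, 1/4, 1/4)-weighted average: (1/2)·(43/10) + (1/4)·(32/5) + (1/4)·(9/2) = 39/8.

39/8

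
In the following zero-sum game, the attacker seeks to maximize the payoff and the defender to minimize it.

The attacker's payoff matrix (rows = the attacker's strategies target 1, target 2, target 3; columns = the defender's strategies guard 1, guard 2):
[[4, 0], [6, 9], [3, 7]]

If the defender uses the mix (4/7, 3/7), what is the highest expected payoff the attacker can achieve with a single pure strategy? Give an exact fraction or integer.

target 1: (4)·(4/7) + (0)·(3/7) = 16/7.
target 2: (6)·(4/7) + (9)·(3/7) = 51/7.
target 3: (3)·(4/7) + (7)·(3/7) = 33/7.
The best pure response is target 2 with expected payoff 51/7.

51/7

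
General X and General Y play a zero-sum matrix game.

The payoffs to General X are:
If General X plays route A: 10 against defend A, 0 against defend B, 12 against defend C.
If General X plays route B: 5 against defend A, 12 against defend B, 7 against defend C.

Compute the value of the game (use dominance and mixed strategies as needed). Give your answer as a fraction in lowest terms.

120/17

Column defend C is strictly dominated by defend A for General Y (it gives General X more in every row).
The remaining 2×2 game on (route A, route B) × (defend A, defend B) has no saddle point. Let General X play route A with probability p; indifference gives 10p + 5(1−p) = 12(1−p), so p = 7/17.
Similarly General Y's optimal q on defend A is 12/17, and the value is 10·(12/17) + (0)·(5/17) = 120/17.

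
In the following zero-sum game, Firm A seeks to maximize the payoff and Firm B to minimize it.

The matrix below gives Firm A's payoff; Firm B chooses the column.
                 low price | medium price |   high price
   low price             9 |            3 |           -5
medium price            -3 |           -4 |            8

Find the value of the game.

Column low price is strictly dominated by medium price for Firm B (it gives Firm A more in every row).
The remaining 2×2 game on (low price, medium price) × (medium price, high price) has no saddle point. Let Firm A play low price with probability p; indifference gives 3p − 4(1−p) = −5p + 8(1−p), so p = 3/5.
Similarly Firm B's optimal q on medium price is 13/20, and the value is 3·(13/20) + (-5)·(7/20) = 1/5.

1/5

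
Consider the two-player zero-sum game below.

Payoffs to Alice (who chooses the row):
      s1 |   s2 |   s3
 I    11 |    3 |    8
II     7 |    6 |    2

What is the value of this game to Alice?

Column s1 is strictly dominated by s3 for Bob (it gives Alice more in every row).
The remaining 2×2 game on (I, II) × (s2, s3) has no saddle point. Let Alice play I with probability p; indifference gives 3p + 6(1−p) = 8p + 2(1−p), so p = 4/9.
Similarly Bob's optimal q on s2 is 2/3, and the value is 3·(2/3) + (8)·(1/3) = 14/3.

14/3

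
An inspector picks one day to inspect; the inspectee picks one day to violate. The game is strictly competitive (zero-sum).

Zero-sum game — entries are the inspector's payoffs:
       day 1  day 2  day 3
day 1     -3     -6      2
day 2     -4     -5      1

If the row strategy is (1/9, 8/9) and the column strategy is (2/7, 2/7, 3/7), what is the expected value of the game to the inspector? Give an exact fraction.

-44/21

Against (2/7, 2/7, 3/7), each row's expected payoff is day 1: -12/7; day 2: -15/7.
Taking the (1/9, 8/9)-weighted average: (1/9)·(-12/7) + (8/9)·(-15/7) = -44/21.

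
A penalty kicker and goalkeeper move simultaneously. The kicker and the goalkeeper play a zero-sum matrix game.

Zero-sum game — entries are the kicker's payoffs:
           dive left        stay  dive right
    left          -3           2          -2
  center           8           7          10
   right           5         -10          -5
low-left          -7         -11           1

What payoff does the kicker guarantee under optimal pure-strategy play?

Row minima: -3, 7, -10, -11 → the kicker's maximin is 7.
Column maxima: 8, 7, 10 → the goalkeeper's minimax is 7.
They coincide at (center, stay), so the value is 7.

7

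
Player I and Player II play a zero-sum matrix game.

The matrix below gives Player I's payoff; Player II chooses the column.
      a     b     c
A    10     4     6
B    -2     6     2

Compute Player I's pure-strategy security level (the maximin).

The worst-case payoff for each row is A: 4, B: -2.
The best of these is 4.

4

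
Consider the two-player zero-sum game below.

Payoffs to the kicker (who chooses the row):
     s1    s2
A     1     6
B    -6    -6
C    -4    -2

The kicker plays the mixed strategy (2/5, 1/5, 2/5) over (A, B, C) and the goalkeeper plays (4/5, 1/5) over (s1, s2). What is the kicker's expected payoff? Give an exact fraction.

Against (4/5, 1/5), each row's expected payoff is A: 2; B: -6; C: -18/5.
Taking the (2/5, 1/5, 2/5)-weighted average: (2/5)·(2) + (1/5)·(-6) + (2/5)·(-18/5) = -46/25.

-46/25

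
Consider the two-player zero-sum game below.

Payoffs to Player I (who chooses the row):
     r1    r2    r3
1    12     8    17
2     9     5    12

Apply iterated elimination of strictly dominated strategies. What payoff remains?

Row 2 is strictly dominated by row 1 (12>9, 8>5, 17>12); eliminate 2.
Column r1 is strictly dominated by r2 for Player II (8<12); eliminate r1.
Column r3 is strictly dominated by r2 for Player II (8<17); eliminate r3.
Only (1, r2) remains, with payoff 8.

8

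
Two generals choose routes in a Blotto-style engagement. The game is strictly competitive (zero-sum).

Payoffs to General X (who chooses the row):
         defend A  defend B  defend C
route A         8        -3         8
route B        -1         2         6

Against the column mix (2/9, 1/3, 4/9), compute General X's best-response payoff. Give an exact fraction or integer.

13/3

route A: (8)·(2/9) + (-3)·(1/3) + (8)·(4/9) = 13/3.
route B: (-1)·(2/9) + (2)·(1/3) + (6)·(4/9) = 28/9.
The best pure response is route A with expected payoff 13/3.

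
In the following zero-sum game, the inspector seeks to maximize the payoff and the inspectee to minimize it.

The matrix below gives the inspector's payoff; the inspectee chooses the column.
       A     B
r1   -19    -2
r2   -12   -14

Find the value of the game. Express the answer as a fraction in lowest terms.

-242/19

Row minima are -19 and -14, so the inspector's maximin is -14; column maxima are -12 and -2, so the inspectee's minimax is -12. These differ, so the equilibrium is in mixed strategies.
Let the inspector play r1 with probability p. The inspectee is indifferent when −19p − 12(1−p) = −2p − 14(1−p), giving p = 2/19.
Let the inspectee play A with probability q. The inspector is indifferent when −19q − 2(1−q) = −12q − 14(1−q), giving q = 12/19.
The value is -19·(12/19) + (-2)·(7/19) = -242/19.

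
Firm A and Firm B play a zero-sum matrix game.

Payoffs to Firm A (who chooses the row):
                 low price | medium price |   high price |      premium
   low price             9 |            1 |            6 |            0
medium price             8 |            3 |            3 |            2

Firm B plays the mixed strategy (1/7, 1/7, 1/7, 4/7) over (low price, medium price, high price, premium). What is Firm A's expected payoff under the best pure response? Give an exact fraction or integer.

low price: (9)·(1/7) + (1)·(1/7) + (6)·(1/7) + (0)·(4/7) = 16/7.
medium price: (8)·(1/7) + (3)·(1/7) + (3)·(1/7) + (2)·(4/7) = 22/7.
The best pure response is medium price with expected payoff 22/7.

22/7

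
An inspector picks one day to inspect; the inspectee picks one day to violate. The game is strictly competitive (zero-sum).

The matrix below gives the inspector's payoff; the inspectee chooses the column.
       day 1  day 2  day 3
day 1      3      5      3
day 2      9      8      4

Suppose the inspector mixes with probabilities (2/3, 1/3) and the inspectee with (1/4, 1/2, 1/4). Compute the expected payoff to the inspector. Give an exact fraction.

Against (1/4, 1/2, 1/4), each row's expected payoff is day 1: 4; day 2: 29/4.
Taking the (2/3, 1/3)-weighted average: (2/3)·(4) + (1/3)·(29/4) = 61/12.

61/12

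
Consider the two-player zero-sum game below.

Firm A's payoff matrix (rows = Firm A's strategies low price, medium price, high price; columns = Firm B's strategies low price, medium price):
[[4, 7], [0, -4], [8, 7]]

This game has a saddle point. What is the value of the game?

7

Row minima: 4, -4, 7 → Firm A's maximin is 7.
Column maxima: 8, 7 → Firm B's minimax is 7.
They coincide at (high price, medium price), so the value is 7.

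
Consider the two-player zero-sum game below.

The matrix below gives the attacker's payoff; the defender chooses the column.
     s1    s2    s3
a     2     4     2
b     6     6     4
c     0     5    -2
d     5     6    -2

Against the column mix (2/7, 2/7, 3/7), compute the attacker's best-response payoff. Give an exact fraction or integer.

36/7

a: (2)·(2/7) + (4)·(2/7) + (2)·(3/7) = 18/7.
b: (6)·(2/7) + (6)·(2/7) + (4)·(3/7) = 36/7.
c: (0)·(2/7) + (5)·(2/7) + (-2)·(3/7) = 4/7.
d: (5)·(2/7) + (6)·(2/7) + (-2)·(3/7) = 16/7.
The best pure response is b with expected payoff 36/7.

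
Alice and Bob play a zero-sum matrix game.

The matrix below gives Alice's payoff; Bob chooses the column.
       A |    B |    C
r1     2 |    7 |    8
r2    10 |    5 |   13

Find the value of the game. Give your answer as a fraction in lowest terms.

Column C is strictly dominated by A for Bob (it gives Alice more in every row).
The remaining 2×2 game on (r1, r2) × (A, B) has no saddle point. Let Alice play r1 with probability p; indifference gives 2p + 10(1−p) = 7p + 5(1−p), so p = 1/2.
Similarly Bob's optimal q on A is 1/5, and the value is 2·(1/5) + (7)·(4/5) = 6.

6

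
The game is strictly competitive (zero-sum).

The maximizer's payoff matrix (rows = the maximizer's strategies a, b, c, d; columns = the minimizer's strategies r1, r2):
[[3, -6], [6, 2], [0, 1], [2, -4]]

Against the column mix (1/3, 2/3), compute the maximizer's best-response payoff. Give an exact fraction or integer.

a: (3)·(1/3) + (-6)·(2/3) = -3.
b: (6)·(1/3) + (2)·(2/3) = 10/3.
c: (0)·(1/3) + (1)·(2/3) = 2/3.
d: (2)·(1/3) + (-4)·(2/3) = -2.
The best pure response is b with expected payoff 10/3.

10/3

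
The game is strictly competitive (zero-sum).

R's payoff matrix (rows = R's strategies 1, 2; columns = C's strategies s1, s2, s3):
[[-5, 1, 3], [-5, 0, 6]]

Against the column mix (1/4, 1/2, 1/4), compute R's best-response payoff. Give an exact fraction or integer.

1: (-5)·(1/4) + (1)·(1/2) + (3)·(1/4) = 0.
2: (-5)·(1/4) + (0)·(1/2) + (6)·(1/4) = 1/4.
The best pure response is 2 with expected payoff 1/4.

1/4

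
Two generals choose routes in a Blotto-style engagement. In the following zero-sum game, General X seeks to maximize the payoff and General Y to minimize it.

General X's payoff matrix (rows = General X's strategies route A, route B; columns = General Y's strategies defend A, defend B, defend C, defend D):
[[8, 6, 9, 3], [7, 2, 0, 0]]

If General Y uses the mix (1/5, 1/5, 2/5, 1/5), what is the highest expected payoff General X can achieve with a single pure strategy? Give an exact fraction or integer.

7

route A: (8)·(1/5) + (6)·(1/5) + (9)·(2/5) + (3)·(1/5) = 7.
route B: (7)·(1/5) + (2)·(1/5) + (0)·(2/5) + (0)·(1/5) = 9/5.
The best pure response is route A with expected payoff 7.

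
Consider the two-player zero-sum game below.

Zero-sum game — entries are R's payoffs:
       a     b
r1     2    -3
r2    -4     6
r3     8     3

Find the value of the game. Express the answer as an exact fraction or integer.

Row r1 is strictly dominated by row r3, so R never plays it.
The remaining 2×2 game on (r2, r3) × (a, b) has no saddle point. Let R play r2 with probability p; indifference gives −4p + 8(1−p) = 6p + 3(1−p), so p = 1/3.
Similarly C's optimal q on a is 1/5, and the value is -4·(1/5) + (6)·(4/5) = 4.

4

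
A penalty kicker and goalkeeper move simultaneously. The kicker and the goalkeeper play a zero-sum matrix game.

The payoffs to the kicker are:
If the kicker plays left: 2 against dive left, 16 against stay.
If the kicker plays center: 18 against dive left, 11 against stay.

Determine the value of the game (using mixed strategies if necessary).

38/3

Row minima are 2 and 11, so the kicker's maximin is 11; column maxima are 18 and 16, so the goalkeeper's minimax is 16. These differ, so the equilibrium is in mixed strategies.
Let the kicker play left with probability p. The goalkeeper is indifferent when 2p + 18(1−p) = 16p + 11(1−p), giving p = 1/3.
Let the goalkeeper play dive left with probability q. The kicker is indifferent when 2q + 16(1−q) = 18q + 11(1−q), giving q = 5/21.
The value is 2·(5/21) + (16)·(16/21) = 38/3.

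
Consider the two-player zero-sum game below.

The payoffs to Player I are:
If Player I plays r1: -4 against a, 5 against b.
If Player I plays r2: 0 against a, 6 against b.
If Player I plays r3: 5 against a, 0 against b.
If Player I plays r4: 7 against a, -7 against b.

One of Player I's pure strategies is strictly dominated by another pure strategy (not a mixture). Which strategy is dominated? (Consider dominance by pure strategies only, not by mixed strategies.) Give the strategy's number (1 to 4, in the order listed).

Compare r1 with r2: 0 > -4, 6 > 5.
So r2 strictly dominates r1 for Player I; r1 is strictly dominated.

1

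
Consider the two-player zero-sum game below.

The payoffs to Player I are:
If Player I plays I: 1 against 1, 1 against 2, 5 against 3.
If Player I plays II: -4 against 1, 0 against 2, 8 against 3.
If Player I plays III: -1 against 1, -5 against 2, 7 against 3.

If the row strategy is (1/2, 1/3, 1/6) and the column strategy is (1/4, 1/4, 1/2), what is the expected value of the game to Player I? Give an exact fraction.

Against (1/4, 1/4, 1/2), each row's expected payoff is I: 3; II: 3; III: 2.
Taking the (1/2, 1/3, 1/6)-weighted average: (1/2)·(3) + (1/3)·(3) + (1/6)·(2) = 17/6.

17/6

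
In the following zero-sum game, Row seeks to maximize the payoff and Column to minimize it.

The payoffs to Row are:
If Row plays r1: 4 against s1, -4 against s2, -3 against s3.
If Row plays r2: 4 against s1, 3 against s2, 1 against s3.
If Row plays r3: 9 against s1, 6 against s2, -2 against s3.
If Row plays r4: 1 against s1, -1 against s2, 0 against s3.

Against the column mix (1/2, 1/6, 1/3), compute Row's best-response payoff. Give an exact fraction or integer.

29/6

r1: (4)·(1/2) + (-4)·(1/6) + (-3)·(1/3) = 1/3.
r2: (4)·(1/2) + (3)·(1/6) + (1)·(1/3) = 17/6.
r3: (9)·(1/2) + (6)·(1/6) + (-2)·(1/3) = 29/6.
r4: (1)·(1/2) + (-1)·(1/6) + (0)·(1/3) = 1/3.
The best pure response is r3 with expected payoff 29/6.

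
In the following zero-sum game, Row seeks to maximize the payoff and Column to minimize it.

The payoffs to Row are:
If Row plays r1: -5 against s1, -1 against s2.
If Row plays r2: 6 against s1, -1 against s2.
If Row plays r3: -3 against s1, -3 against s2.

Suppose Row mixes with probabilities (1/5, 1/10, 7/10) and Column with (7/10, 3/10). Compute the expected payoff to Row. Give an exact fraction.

-247/100

Against (7/10, 3/10), each row's expected payoff is r1: -19/5; r2: 39/10; r3: -3.
Taking the (1/5, 1/10, 7/10)-weighted average: (1/5)·(-19/5) + (1/10)·(39/10) + (7/10)·(-3) = -247/100.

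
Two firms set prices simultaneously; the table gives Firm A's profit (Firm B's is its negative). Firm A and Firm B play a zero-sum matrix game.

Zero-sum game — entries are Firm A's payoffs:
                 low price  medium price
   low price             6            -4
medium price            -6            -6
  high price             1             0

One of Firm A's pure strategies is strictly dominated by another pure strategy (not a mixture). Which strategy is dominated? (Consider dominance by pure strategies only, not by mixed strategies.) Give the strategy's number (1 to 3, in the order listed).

2

Compare medium price with low price: 6 > -6, -4 > -6.
So low price strictly dominates medium price for Firm A; medium price is strictly dominated.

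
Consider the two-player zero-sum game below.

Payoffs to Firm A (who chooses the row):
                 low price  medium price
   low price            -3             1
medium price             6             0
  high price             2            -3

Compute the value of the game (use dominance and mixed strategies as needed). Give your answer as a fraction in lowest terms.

3/5

Row high price is strictly dominated by row medium price, so Firm A never plays it.
The remaining 2×2 game on (low price, medium price) × (low price, medium price) has no saddle point. Let Firm A play low price with probability p; indifference gives −3p + 6(1−p) = p, so p = 3/5.
Similarly Firm B's optimal q on low price is 1/10, and the value is -3·(1/10) + (1)·(9/10) = 3/5.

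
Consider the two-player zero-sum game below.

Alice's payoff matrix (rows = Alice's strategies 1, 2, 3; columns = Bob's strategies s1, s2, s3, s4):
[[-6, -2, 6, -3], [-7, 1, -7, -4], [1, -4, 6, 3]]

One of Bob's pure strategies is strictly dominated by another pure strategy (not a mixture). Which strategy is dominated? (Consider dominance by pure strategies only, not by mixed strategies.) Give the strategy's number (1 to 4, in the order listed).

4

Bob prefers columns that give Alice less. Compare s4 with s1: -6 < -3, -7 < -4, 1 < 3.
So s1 strictly dominates s4 for Bob; s4 is strictly dominated.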